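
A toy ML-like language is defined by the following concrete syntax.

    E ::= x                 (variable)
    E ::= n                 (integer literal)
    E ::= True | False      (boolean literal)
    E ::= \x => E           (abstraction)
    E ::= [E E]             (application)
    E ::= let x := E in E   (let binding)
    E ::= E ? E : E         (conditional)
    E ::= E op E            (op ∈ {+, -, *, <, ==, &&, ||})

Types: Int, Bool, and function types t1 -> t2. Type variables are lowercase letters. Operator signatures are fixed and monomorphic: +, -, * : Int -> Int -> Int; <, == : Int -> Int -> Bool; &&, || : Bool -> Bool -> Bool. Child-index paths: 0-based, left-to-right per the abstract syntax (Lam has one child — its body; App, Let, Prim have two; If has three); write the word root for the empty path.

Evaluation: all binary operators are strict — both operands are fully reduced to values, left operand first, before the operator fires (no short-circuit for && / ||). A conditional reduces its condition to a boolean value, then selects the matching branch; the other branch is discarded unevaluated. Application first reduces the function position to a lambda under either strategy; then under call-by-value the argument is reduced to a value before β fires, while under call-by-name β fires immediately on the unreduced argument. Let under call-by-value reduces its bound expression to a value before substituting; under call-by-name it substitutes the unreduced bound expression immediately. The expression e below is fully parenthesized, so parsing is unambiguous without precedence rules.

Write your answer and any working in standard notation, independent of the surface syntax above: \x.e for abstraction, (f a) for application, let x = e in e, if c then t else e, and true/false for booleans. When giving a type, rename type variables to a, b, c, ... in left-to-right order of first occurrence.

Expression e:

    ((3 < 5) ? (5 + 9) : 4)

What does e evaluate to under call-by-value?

Answer: 14

Trace:
step 0: (if (3 < 5) then (5 + 9) else 4)
step 1: [delta@0] (if true then (5 + 9) else 4)
step 2: [if@root] (5 + 9)
step 3: [delta@root] 14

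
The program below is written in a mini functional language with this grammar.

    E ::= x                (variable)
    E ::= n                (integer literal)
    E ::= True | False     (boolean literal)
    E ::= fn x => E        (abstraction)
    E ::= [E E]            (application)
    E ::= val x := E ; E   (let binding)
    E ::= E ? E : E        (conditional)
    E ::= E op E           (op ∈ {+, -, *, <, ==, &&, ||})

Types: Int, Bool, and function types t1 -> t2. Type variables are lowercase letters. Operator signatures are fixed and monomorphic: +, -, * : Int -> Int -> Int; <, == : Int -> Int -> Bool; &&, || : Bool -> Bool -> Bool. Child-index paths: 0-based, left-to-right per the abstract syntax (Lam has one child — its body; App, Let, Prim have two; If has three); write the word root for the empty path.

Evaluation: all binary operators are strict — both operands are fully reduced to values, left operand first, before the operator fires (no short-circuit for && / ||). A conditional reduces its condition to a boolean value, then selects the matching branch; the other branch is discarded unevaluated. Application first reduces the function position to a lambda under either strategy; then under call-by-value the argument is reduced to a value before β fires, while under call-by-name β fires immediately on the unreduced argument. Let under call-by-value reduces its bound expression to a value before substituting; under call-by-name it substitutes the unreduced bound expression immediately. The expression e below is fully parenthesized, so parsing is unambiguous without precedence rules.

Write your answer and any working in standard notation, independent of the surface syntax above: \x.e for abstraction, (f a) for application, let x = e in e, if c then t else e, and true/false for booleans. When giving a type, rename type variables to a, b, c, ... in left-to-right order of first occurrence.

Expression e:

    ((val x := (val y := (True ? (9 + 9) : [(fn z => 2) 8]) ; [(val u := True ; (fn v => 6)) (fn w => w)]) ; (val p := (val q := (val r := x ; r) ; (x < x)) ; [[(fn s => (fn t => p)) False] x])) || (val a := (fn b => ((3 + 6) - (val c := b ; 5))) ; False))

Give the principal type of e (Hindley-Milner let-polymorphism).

Answer: Bool

Trace:
  unify Bool ~ Bool
  unify Int ~ Int
  unify Int ~ Int
\z._ : a -> Int
  unify a -> Int ~ Int -> b
  unify a ~ Int
  unify Int ~ b
_ _ : Int
  unify Int ~ Int
let y : Int
let u : Bool
\v._ : c -> Int
w : d
\w._ : d -> d
  unify c -> Int ~ (d -> d) -> e
  unify c ~ d -> d
  unify Int ~ e
_ _ : Int
let x : Int
x : Int
let r : Int
r : Int
let q : Int
x : Int
  unify Int ~ Int
x : Int
  unify Int ~ Int
let p : Bool
p : Bool
\t._ : g -> Bool
\s._ : f -> g -> Bool
  unify f -> g -> Bool ~ Bool -> h
  unify f ~ Bool
  unify g -> Bool ~ h
_ _ : g -> Bool
x : Int
  unify g -> Bool ~ Int -> i
  unify g ~ Int
  unify Bool ~ i
_ _ : Bool
  unify Bool ~ Bool
  unify Int ~ Int
  unify Int ~ Int
  unify Int ~ Int
b : j
let c : j
  unify Int ~ Int
\b._ : j -> Int
let a : forall. j -> Int
  unify Bool ~ Bool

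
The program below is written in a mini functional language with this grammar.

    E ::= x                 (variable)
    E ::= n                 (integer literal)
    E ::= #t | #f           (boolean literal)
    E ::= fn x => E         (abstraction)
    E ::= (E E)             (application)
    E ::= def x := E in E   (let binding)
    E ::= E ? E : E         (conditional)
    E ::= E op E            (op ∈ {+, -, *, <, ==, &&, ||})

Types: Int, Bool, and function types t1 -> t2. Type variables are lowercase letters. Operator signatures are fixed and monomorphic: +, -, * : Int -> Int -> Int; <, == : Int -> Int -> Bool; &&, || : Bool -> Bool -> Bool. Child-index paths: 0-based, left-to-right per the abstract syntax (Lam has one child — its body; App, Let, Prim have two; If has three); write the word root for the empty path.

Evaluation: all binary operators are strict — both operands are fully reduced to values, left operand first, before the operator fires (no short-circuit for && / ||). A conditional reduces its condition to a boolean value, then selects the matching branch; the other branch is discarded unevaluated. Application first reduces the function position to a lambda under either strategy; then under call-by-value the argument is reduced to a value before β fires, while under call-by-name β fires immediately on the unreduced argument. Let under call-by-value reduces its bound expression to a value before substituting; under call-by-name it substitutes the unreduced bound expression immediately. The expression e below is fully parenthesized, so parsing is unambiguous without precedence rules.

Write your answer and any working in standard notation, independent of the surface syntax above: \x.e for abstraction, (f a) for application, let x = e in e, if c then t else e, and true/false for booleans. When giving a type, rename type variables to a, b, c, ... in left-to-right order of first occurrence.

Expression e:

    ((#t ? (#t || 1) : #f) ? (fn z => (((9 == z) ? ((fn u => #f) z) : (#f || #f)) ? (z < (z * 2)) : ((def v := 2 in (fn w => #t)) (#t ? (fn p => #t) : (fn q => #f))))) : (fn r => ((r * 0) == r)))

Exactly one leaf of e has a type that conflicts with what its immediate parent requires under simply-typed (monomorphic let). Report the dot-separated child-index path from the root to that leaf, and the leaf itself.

Working:
  unify Bool ~ Bool
  unify Bool ~ Bool
  unify Int ~ Bool
  FAIL: mismatch Int ~ Bool

Answer: 0.1.1 : 1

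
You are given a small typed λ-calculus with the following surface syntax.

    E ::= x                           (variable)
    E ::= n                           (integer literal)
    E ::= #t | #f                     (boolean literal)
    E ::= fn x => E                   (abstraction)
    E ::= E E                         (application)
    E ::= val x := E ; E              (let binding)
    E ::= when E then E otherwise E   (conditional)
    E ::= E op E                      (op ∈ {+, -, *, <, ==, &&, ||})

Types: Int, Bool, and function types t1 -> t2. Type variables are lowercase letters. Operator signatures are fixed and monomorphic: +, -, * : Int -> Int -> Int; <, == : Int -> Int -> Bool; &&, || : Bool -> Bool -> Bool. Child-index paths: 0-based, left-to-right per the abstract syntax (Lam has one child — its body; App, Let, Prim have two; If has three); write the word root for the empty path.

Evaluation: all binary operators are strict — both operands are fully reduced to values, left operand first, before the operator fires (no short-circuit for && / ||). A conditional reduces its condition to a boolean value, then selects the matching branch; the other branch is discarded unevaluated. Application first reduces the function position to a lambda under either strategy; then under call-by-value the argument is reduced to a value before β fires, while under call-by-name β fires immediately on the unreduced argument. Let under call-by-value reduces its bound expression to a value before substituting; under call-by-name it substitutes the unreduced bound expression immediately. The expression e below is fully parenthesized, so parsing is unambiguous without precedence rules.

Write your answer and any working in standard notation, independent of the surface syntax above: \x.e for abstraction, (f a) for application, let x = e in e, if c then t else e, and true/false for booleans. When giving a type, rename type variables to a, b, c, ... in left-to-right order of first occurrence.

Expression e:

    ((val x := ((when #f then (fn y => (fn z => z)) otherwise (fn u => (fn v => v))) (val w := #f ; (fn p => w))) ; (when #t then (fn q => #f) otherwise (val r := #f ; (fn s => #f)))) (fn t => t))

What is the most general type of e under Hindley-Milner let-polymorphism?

Answer: Bool

Derivation:
  unify Bool ~ Bool
z : b
\z._ : b -> b
\y._ : a -> b -> b
v : d
\v._ : d -> d
\u._ : c -> d -> d
  unify a -> b -> b ~ c -> d -> d
  unify a ~ c
  unify b -> b ~ d -> d
  unify b ~ d
  unify d ~ d
let w : Bool
w : Bool
\p._ : e -> Bool
  unify c -> d -> d ~ (e -> Bool) -> f
  unify c ~ e -> Bool
  unify d -> d ~ f
_ _ : d -> d
let x : forall. d -> d
  unify Bool ~ Bool
\q._ : g -> Bool
let r : Bool
\s._ : h -> Bool
  unify g -> Bool ~ h -> Bool
  unify g ~ h
  unify Bool ~ Bool
t : i
\t._ : i -> i
  unify h -> Bool ~ (i -> i) -> j
  unify h ~ i -> i
  unify Bool ~ j
_ _ : Bool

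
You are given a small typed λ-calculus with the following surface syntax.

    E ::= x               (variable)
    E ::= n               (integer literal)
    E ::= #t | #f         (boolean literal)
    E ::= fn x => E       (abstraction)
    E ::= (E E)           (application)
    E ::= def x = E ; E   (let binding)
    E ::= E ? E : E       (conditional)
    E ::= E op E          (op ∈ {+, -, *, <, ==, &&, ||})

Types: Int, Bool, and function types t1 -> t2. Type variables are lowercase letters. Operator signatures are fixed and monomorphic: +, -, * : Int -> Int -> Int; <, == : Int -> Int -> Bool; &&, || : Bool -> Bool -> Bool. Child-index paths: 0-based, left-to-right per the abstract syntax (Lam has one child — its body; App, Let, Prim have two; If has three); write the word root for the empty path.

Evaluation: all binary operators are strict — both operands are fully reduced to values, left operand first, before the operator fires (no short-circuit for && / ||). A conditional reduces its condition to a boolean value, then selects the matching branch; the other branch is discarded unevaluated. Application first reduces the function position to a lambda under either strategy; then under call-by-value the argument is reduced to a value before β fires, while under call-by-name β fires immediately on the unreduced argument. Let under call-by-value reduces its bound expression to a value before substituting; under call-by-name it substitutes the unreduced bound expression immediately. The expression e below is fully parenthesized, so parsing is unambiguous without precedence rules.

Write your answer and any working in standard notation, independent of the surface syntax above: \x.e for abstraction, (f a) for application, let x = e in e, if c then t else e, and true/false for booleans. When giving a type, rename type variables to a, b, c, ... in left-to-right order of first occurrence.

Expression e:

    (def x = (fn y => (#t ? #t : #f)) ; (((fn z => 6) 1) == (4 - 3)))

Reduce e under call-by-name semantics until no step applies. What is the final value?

Answer: false

Trace:
step 0: (let x = (\y.(if true then true else false)) in (((\z.6) 1) == (4 - 3)))
step 1: [let@root] (((\z.6) 1) == (4 - 3))
step 2: [beta@0] (6 == (4 - 3))
step 3: [delta@1] (6 == 1)
step 4: [delta@root] false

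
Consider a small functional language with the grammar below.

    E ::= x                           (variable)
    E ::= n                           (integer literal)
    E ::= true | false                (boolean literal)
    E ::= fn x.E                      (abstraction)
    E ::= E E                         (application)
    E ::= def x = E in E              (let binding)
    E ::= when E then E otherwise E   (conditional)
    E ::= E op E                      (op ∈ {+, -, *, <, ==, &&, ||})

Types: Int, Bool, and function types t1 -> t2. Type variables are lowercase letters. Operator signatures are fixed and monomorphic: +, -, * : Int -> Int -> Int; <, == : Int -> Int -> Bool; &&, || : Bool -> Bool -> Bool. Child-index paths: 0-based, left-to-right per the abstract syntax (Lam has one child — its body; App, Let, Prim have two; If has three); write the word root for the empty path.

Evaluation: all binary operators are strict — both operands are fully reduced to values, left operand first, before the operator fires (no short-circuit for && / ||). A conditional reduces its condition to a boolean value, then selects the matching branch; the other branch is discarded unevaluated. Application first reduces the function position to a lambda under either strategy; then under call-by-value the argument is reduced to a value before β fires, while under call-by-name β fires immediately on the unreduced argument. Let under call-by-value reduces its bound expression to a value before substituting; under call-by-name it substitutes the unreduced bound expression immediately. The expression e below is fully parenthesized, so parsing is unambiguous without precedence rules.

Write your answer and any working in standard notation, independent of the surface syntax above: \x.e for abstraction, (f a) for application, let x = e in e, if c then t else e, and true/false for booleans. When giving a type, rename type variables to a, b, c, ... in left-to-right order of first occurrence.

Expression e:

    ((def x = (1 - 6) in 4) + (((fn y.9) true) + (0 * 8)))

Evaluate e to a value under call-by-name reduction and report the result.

Derivation:
step 0: ((let x = (1 - 6) in 4) + (((\y.9) true) + (0 * 8)))
step 1: [let@0] (4 + (((\y.9) true) + (0 * 8)))
step 2: [beta@1.0] (4 + (9 + (0 * 8)))
step 3: [delta@1.1] (4 + (9 + 0))
step 4: [delta@1] (4 + 9)
step 5: [delta@root] 13

Answer: 13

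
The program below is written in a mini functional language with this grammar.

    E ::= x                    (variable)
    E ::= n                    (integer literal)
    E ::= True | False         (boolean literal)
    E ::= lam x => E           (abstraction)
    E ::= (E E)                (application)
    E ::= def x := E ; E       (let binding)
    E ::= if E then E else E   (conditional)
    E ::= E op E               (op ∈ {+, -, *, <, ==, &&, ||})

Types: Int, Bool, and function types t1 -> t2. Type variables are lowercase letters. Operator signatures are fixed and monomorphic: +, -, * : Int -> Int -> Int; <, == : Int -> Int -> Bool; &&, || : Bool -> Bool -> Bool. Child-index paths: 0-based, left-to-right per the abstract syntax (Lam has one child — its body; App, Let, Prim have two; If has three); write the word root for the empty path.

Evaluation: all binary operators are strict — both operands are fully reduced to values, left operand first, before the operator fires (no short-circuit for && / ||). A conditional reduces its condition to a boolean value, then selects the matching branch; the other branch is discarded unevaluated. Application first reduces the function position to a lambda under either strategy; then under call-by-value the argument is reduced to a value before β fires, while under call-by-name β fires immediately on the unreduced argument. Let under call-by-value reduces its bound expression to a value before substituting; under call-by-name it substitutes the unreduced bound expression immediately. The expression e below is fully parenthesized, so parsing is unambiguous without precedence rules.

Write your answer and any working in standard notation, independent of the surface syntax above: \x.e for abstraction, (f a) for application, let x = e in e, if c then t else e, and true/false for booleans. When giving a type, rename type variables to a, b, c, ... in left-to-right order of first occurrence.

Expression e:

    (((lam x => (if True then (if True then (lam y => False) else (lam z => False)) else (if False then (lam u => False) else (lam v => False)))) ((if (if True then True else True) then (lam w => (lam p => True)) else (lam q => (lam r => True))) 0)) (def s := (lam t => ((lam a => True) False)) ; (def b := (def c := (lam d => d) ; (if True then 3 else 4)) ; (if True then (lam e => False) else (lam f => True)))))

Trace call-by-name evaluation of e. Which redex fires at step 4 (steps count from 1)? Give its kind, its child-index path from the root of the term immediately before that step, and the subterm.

Answer: beta at root : ((\y.false) (let s = (\t.((\a.true) false)) in (let b = (let c = (\d.d) in (if true then 3 else 4)) in (if true then (\e.false) else (\f.true)))))

Trace:
step 0: (((\x.(if true then (if true then (\y.false) else (\z.false)) else (if false then (\u.false) else (\v.false)))) ((if (if true then true else true) then (\w.(\p.true)) else (\q.(\r.true))) 0)) (let s = (\t.((\a.true) false)) in (let b = (let c = (\d.d) in (if true then 3 else 4)) in (if true then (\e.false) else (\f.true)))))
step 1: [beta@0] ((if true then (if true then (\y.false) else (\z.false)) else (if false then (\u.false) else (\v.false))) (let s = (\t.((\a.true) false)) in (let b = (let c = (\d.d) in (if true then 3 else 4)) in (if true then (\e.false) else (\f.true)))))
step 2: [if@0] ((if true then (\y.false) else (\z.false)) (let s = (\t.((\a.true) false)) in (let b = (let c = (\d.d) in (if true then 3 else 4)) in (if true then (\e.false) else (\f.true)))))
step 3: [if@0] ((\y.false) (let s = (\t.((\a.true) false)) in (let b = (let c = (\d.d) in (if true then 3 else 4)) in (if true then (\e.false) else (\f.true)))))
step 4: [beta@root] false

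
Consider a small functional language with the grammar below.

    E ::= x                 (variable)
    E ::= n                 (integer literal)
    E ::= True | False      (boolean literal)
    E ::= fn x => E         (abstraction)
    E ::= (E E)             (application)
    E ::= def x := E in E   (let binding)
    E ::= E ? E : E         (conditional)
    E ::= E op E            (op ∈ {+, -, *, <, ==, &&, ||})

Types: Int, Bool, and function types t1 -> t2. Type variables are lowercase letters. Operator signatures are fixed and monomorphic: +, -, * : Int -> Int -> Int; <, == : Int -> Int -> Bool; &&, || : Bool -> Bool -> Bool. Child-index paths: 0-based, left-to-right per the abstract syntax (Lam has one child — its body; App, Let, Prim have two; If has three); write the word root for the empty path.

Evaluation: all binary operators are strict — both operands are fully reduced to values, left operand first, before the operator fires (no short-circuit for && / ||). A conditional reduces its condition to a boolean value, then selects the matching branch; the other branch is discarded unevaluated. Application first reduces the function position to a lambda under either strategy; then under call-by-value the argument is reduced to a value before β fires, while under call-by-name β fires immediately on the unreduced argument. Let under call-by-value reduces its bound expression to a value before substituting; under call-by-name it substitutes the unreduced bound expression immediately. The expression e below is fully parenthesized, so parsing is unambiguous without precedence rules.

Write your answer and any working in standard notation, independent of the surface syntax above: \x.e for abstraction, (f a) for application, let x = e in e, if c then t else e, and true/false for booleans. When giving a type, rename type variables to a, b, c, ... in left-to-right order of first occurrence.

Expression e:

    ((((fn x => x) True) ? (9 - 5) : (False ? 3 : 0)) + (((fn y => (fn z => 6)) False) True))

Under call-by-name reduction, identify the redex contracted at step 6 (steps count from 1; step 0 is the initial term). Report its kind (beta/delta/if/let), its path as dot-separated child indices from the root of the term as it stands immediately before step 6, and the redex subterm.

Working:
step 0: ((if ((\x.x) true) then (9 - 5) else (if false then 3 else 0)) + (((\y.(\z.6)) false) true))
step 1: [beta@0.0] ((if true then (9 - 5) else (if false then 3 else 0)) + (((\y.(\z.6)) false) true))
step 2: [if@0] ((9 - 5) + (((\y.(\z.6)) false) true))
step 3: [delta@0] (4 + (((\y.(\z.6)) false) true))
step 4: [beta@1.0] (4 + ((\z.6) true))
step 5: [beta@1] (4 + 6)
step 6: [delta@root] 10

Answer: delta at root : (4 + 6)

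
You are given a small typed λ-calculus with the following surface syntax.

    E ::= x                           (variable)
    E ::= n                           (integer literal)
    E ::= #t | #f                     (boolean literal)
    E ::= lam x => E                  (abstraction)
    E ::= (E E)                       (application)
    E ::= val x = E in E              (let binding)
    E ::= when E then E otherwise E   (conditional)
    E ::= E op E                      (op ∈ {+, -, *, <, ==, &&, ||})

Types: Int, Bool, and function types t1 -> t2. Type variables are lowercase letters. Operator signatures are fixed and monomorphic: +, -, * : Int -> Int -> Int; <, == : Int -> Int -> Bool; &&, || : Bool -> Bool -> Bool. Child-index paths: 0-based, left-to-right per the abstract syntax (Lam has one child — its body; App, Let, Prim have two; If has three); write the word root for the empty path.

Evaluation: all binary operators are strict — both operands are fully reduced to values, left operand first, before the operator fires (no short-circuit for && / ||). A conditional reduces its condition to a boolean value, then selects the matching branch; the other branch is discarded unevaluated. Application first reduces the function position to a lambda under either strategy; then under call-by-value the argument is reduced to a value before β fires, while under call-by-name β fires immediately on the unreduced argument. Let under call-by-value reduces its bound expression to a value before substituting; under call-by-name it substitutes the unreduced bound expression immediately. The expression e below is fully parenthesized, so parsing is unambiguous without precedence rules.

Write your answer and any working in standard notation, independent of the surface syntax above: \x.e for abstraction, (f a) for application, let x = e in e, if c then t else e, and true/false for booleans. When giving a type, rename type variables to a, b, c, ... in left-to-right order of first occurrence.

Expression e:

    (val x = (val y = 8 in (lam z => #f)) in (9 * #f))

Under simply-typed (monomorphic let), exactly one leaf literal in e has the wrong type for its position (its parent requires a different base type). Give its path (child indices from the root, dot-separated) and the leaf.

Answer: 1.1 : false

Trace:
let y : Int
\z._ : a -> Bool
let x : a -> Bool
  unify Int ~ Int
  unify Bool ~ Int
  FAIL: mismatch Bool ~ Int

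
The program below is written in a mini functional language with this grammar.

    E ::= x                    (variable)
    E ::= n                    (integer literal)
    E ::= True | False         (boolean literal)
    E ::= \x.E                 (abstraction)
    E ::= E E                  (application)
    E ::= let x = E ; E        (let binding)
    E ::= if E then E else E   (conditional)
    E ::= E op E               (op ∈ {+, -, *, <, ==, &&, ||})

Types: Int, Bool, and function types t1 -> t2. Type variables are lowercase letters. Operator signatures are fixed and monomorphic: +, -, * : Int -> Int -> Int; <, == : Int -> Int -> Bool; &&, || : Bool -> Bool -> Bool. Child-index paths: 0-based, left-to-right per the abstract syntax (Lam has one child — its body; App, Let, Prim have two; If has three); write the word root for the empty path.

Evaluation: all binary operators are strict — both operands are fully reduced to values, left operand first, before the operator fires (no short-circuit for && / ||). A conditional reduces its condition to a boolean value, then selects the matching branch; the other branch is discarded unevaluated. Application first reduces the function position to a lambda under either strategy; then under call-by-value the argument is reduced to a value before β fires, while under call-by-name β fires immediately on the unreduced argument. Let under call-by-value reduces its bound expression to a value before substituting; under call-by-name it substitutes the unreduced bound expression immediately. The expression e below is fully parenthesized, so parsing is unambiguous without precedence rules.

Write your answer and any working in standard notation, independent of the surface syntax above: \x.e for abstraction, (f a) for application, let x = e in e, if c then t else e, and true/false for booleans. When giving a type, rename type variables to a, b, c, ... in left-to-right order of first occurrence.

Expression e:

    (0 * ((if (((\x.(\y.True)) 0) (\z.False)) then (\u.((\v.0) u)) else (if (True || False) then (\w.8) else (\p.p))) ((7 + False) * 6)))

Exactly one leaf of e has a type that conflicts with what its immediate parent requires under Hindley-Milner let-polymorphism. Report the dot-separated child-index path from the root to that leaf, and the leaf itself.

Answer: 1.1.0.1 : false

Trace:
  unify Int ~ Int
\y._ : b -> Bool
\x._ : a -> b -> Bool
  unify a -> b -> Bool ~ Int -> c
  unify a ~ Int
  unify b -> Bool ~ c
_ _ : b -> Bool
\z._ : d -> Bool
  unify b -> Bool ~ (d -> Bool) -> e
  unify b ~ d -> Bool
  unify Bool ~ e
_ _ : Bool
  unify Bool ~ Bool
\v._ : g -> Int
u : f
  unify g -> Int ~ f -> h
  unify g ~ f
  unify Int ~ h
_ _ : Int
\u._ : f -> Int
  unify Bool ~ Bool
  unify Bool ~ Bool
  unify Bool ~ Bool
\w._ : i -> Int
p : j
\p._ : j -> j
  unify i -> Int ~ j -> j
  unify i ~ j
  unify Int ~ j
  unify f -> Int ~ Int -> Int
  unify f ~ Int
  unify Int ~ Int
  unify Int ~ Int
  unify Bool ~ Int
  FAIL: mismatch Bool ~ Int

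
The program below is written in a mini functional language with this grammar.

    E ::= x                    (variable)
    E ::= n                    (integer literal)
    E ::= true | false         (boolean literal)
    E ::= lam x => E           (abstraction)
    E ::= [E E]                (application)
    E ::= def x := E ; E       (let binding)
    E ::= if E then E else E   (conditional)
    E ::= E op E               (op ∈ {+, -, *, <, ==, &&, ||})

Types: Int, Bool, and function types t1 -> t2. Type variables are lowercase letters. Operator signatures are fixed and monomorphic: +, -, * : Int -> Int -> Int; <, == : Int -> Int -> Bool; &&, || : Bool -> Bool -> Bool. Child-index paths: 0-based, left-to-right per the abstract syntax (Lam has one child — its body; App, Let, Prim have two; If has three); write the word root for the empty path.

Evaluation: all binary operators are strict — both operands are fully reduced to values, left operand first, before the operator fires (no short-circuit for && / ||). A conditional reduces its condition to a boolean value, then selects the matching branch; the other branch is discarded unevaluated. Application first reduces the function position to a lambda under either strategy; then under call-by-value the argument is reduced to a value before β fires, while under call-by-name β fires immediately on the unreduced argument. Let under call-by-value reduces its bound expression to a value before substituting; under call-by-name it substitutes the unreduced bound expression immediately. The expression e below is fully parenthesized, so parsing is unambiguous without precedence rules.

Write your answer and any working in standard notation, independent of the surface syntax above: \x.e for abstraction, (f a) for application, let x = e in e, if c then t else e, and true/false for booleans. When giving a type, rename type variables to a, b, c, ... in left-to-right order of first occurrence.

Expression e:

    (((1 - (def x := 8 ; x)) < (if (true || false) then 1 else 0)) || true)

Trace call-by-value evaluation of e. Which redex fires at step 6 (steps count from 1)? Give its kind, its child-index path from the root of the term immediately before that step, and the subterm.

Working:
step 0: (((1 - (let x = 8 in x)) < (if (true || false) then 1 else 0)) || true)
step 1: [let@0.0.1] (((1 - 8) < (if (true || false) then 1 else 0)) || true)
step 2: [delta@0.0] ((-7 < (if (true || false) then 1 else 0)) || true)
step 3: [delta@0.1.0] ((-7 < (if true then 1 else 0)) || true)
step 4: [if@0.1] ((-7 < 1) || true)
step 5: [delta@0] (true || true)
step 6: [delta@root] true

Answer: delta at root : (true || true)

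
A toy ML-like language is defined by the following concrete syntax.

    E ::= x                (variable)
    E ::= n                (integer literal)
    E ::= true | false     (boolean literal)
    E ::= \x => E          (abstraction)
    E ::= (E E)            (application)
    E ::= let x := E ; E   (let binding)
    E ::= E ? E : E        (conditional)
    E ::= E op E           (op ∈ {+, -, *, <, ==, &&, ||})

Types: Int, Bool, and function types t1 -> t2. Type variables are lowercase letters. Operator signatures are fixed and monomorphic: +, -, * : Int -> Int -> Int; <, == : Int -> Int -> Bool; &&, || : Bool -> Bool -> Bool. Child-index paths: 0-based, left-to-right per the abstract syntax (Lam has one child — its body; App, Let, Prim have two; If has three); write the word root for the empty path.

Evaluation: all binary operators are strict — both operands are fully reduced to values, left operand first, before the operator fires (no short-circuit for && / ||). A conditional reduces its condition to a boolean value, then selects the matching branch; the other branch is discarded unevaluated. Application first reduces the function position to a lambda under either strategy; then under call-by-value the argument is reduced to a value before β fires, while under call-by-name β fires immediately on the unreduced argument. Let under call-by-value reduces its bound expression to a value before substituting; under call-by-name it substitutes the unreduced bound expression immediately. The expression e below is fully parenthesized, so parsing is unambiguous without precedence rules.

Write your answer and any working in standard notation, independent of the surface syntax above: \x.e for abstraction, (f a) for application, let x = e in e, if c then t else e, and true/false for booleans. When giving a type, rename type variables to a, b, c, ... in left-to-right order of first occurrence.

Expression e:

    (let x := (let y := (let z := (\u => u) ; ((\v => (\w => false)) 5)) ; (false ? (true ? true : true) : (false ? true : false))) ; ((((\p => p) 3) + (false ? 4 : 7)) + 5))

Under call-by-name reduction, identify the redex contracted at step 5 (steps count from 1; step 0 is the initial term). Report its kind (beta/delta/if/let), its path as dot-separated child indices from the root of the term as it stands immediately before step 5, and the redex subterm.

Answer: delta at root : (10 + 5)

Trace:
step 0: (let x = (let y = (let z = (\u.u) in ((\v.(\w.false)) 5)) in (if false then (if true then true else true) else (if false then true else false))) in ((((\p.p) 3) + (if false then 4 else 7)) + 5))
step 1: [let@root] ((((\p.p) 3) + (if false then 4 else 7)) + 5)
step 2: [beta@0.0] ((3 + (if false then 4 else 7)) + 5)
step 3: [if@0.1] ((3 + 7) + 5)
step 4: [delta@0] (10 + 5)
step 5: [delta@root] 15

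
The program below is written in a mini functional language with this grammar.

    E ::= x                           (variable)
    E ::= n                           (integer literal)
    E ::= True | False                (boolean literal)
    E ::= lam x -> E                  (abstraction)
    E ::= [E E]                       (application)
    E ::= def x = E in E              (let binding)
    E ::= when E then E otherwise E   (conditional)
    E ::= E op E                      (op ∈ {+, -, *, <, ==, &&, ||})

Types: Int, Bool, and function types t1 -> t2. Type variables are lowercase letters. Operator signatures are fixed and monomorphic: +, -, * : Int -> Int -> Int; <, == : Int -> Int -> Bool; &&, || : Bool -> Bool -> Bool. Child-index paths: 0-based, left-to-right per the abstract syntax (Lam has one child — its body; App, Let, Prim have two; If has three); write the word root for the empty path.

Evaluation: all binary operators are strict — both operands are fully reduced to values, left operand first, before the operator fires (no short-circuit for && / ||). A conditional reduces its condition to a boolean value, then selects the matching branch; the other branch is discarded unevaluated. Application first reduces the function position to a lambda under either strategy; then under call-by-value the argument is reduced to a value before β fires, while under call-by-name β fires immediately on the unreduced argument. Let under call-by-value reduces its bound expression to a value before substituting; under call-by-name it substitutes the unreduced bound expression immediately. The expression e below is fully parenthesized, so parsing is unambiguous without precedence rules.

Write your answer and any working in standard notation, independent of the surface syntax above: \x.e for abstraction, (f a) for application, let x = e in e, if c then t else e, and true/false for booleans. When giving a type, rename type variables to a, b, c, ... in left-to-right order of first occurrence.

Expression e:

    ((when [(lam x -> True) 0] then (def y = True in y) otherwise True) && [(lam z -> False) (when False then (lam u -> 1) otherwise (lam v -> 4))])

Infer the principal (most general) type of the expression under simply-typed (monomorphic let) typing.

Working:
\x._ : a -> Bool
  unify a -> Bool ~ Int -> b
  unify a ~ Int
  unify Bool ~ b
_ _ : Bool
  unify Bool ~ Bool
let y : Bool
y : Bool
  unify Bool ~ Bool
  unify Bool ~ Bool
\z._ : c -> Bool
  unify Bool ~ Bool
\u._ : d -> Int
\v._ : e -> Int
  unify d -> Int ~ e -> Int
  unify d ~ e
  unify Int ~ Int
  unify c -> Bool ~ (e -> Int) -> f
  unify c ~ e -> Int
  unify Bool ~ f
_ _ : Bool
  unify Bool ~ Bool

Answer: Bool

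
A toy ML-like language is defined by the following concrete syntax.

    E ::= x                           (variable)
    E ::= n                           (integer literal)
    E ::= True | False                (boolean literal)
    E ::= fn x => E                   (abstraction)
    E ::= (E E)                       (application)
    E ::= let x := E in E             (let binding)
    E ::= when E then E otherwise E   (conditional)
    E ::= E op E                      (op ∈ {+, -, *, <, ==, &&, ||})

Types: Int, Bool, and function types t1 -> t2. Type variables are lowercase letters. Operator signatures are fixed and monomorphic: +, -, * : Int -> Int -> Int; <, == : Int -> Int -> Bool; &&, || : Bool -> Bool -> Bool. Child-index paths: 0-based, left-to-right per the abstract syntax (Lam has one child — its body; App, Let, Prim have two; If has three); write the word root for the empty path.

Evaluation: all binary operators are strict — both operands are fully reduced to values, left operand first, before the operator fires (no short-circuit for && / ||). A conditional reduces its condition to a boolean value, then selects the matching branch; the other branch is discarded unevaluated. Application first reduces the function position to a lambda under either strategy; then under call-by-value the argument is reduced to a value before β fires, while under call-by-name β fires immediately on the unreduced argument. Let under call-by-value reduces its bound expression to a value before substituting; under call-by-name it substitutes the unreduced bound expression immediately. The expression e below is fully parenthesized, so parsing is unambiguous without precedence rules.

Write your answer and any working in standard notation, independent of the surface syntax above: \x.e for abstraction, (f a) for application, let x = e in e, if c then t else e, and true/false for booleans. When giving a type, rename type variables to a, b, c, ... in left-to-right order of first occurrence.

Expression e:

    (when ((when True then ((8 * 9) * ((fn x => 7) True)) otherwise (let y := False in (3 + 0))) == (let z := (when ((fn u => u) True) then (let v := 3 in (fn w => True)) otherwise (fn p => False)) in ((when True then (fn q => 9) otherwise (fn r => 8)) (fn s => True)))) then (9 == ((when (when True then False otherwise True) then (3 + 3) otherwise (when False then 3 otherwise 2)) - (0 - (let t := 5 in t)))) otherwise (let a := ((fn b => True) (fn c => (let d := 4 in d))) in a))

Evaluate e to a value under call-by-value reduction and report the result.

Derivation:
step 0: (if ((if true then ((8 * 9) * ((\x.7) true)) else (let y = false in (3 + 0))) == (let z = (if ((\u.u) true) then (let v = 3 in (\w.true)) else (\p.false)) in ((if true then (\q.9) else (\r.8)) (\s.true)))) then (9 == ((if (if true then false else true) then (3 + 3) else (if false then 3 else 2)) - (0 - (let t = 5 in t)))) else (let a = ((\b.true) (\c.(let d = 4 in d))) in a))
step 1: [if@0.0] (if (((8 * 9) * ((\x.7) true)) == (let z = (if ((\u.u) true) then (let v = 3 in (\w.true)) else (\p.false)) in ((if true then (\q.9) else (\r.8)) (\s.true)))) then (9 == ((if (if true then false else true) then (3 + 3) else (if false then 3 else 2)) - (0 - (let t = 5 in t)))) else (let a = ((\b.true) (\c.(let d = 4 in d))) in a))
step 2: [delta@0.0.0] (if ((72 * ((\x.7) true)) == (let z = (if ((\u.u) true) then (let v = 3 in (\w.true)) else (\p.false)) in ((if true then (\q.9) else (\r.8)) (\s.true)))) then (9 == ((if (if true then false else true) then (3 + 3) else (if false then 3 else 2)) - (0 - (let t = 5 in t)))) else (let a = ((\b.true) (\c.(let d = 4 in d))) in a))
step 3: [beta@0.0.1] (if ((72 * 7) == (let z = (if ((\u.u) true) then (let v = 3 in (\w.true)) else (\p.false)) in ((if true then (\q.9) else (\r.8)) (\s.true)))) then (9 == ((if (if true then false else true) then (3 + 3) else (if false then 3 else 2)) - (0 - (let t = 5 in t)))) else (let a = ((\b.true) (\c.(let d = 4 in d))) in a))
step 4: [delta@0.0] (if (504 == (let z = (if ((\u.u) true) then (let v = 3 in (\w.true)) else (\p.false)) in ((if true then (\q.9) else (\r.8)) (\s.true)))) then (9 == ((if (if true then false else true) then (3 + 3) else (if false then 3 else 2)) - (0 - (let t = 5 in t)))) else (let a = ((\b.true) (\c.(let d = 4 in d))) in a))
step 5: [beta@0.1.0.0] (if (504 == (let z = (if true then (let v = 3 in (\w.true)) else (\p.false)) in ((if true then (\q.9) else (\r.8)) (\s.true)))) then (9 == ((if (if true then false else true) then (3 + 3) else (if false then 3 else 2)) - (0 - (let t = 5 in t)))) else (let a = ((\b.true) (\c.(let d = 4 in d))) in a))
step 6: [if@0.1.0] (if (504 == (let z = (let v = 3 in (\w.true)) in ((if true then (\q.9) else (\r.8)) (\s.true)))) then (9 == ((if (if true then false else true) then (3 + 3) else (if false then 3 else 2)) - (0 - (let t = 5 in t)))) else (let a = ((\b.true) (\c.(let d = 4 in d))) in a))
step 7: [let@0.1.0] (if (504 == (let z = (\w.true) in ((if true then (\q.9) else (\r.8)) (\s.true)))) then (9 == ((if (if true then false else true) then (3 + 3) else (if false then 3 else 2)) - (0 - (let t = 5 in t)))) else (let a = ((\b.true) (\c.(let d = 4 in d))) in a))
step 8: [let@0.1] (if (504 == ((if true then (\q.9) else (\r.8)) (\s.true))) then (9 == ((if (if true then false else true) then (3 + 3) else (if false then 3 else 2)) - (0 - (let t = 5 in t)))) else (let a = ((\b.true) (\c.(let d = 4 in d))) in a))
step 9: [if@0.1.0] (if (504 == ((\q.9) (\s.true))) then (9 == ((if (if true then false else true) then (3 + 3) else (if false then 3 else 2)) - (0 - (let t = 5 in t)))) else (let a = ((\b.true) (\c.(let d = 4 in d))) in a))
step 10: [beta@0.1] (if (504 == 9) then (9 == ((if (if true then false else true) then (3 + 3) else (if false then 3 else 2)) - (0 - (let t = 5 in t)))) else (let a = ((\b.true) (\c.(let d = 4 in d))) in a))
step 11: [delta@0] (if false then (9 == ((if (if true then false else true) then (3 + 3) else (if false then 3 else 2)) - (0 - (let t = 5 in t)))) else (let a = ((\b.true) (\c.(let d = 4 in d))) in a))
step 12: [if@root] (let a = ((\b.true) (\c.(let d = 4 in d))) in a)
step 13: [beta@0] (let a = true in a)
step 14: [let@root] true

Answer: true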